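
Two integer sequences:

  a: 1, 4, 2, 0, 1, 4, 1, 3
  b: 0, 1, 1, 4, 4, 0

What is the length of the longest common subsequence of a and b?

3

Match 1 (a #1, b #3); then 4 (a #2, b #5); then 0 (a #4, b #6) — 3 values in the same relative order in both, and the DP table's final entry dp[8][6] is also 3, so no common subsequence is longer.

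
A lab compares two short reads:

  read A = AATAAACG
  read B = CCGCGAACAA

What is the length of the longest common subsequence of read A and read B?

4

One common subsequence of length 4: A at read A[1]=read B[6], then A at read A[2]=read B[7], then A at read A[5]=read B[9], then A at read A[6]=read B[10]. The LCS DP gives dp[8][10] = 4, so this is optimal.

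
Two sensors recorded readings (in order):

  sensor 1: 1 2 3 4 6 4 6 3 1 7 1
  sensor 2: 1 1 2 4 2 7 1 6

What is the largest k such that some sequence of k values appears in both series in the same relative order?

Let dp[i][j] be the LCS length of the first i values of sensor 1 and the first j values of sensor 2. dp[i][j] = dp[i-1][j-1]+1 when the i-th and j-th values match, else max(dp[i-1][j], dp[i][j-1]).
    ·  1  1  2  4  2  7  1  6
 ·  0  0  0  0  0  0  0  0  0
 1  0  1  1  1  1  1  1  1  1
 2  0  1  1  2  2  2  2  2  2
 3  0  1  1  2  2  2  2  2  2
 4  0  1  1  2  3  3  3  3  3
 6  0  1  1  2  3  3  3  3  4
 4  0  1  1  2  3  3  3  3  4
 6  0  1  1  2  3  3  3  3  4
 3  0  1  1  2  3  3  3  3  4
 1  0  1  2  2  3  3  3  4  4
 7  0  1  2  2  3  3  4  4  4
 1  0  1  2  2  3  3  4  5  5
dp[11][8] = 5. One LCS (by backtracking along matches): 1, 2, 4, 7, 1.

5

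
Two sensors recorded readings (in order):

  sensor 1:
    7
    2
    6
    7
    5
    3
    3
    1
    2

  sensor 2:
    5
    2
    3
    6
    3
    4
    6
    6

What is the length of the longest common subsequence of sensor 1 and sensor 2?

Let dp[i][j] be the LCS length of the first i values of sensor 1 and the first j values of sensor 2. dp[i][j] = dp[i-1][j-1]+1 when the i-th and j-th values match, else max(dp[i-1][j], dp[i][j-1]).
    ·  5  2  3  6  3  4  6  6
 ·  0  0  0  0  0  0  0  0  0
 7  0  0  0  0  0  0  0  0  0
 2  0  0  1  1  1  1  1  1  1
 6  0  0  1  1  2  2  2  2  2
 7  0  0  1  1  2  2  2  2  2
 5  0  1  1  1  2  2  2  2  2
 3  0  1  1  2  2  3  3  3  3
 3  0  1  1  2  2  3  3  3  3
 1  0  1  1  2  2  3  3  3  3
 2  0  1  2  2  2  3  3  3  3
dp[9][8] = 3. One LCS (by backtracking along matches): 2, 6, 3.

3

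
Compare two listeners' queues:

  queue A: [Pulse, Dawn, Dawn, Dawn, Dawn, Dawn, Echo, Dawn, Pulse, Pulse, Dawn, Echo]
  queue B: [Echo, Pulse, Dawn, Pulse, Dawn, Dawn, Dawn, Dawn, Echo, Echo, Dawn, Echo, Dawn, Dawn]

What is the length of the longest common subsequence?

Pick Pulse (queue A #1, queue B #4), Dawn (queue A #2, queue B #5), Dawn (queue A #3, queue B #6), Dawn (queue A #4, queue B #7), Dawn (queue A #5, queue B #8), Dawn (queue A #6, queue B #11), Echo (queue A #7, queue B #12), Dawn (queue A #8, queue B #13), Dawn (queue A #11, queue B #14); all 9 songs appear in both, in order. The LCS DP gives dp[12][14] = 9, so this is optimal.

9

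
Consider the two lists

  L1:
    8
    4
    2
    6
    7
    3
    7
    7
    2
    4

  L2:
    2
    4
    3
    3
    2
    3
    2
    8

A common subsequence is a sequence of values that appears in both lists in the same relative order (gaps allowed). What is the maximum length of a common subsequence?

4

Taking 4 (L1 #2, L2 #2), 2 (L1 #3, L2 #5), 3 (L1 #6, L2 #6), 2 (L1 #9, L2 #7) gives a common subsequence of length 4. Since dp[10][8] = 4, nothing longer is possible.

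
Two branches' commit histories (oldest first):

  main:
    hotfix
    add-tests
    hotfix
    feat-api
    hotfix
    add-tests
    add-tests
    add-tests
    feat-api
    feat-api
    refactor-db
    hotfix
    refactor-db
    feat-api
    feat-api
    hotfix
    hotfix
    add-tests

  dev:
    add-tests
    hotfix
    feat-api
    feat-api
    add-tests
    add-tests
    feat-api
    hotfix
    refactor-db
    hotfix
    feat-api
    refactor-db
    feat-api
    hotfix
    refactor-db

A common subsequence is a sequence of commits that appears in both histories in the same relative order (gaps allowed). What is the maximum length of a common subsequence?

One common subsequence of length 11: add-tests (main #2, dev #1), then hotfix (main #3, dev #2), then feat-api (main #4, dev #4), then add-tests (main #7, dev #5), then add-tests (main #8, dev #6), then feat-api (main #9, dev #7), then refactor-db (main #11, dev #9), then hotfix (main #12, dev #10), then refactor-db (main #13, dev #12), then feat-api (main #15, dev #13), then hotfix (main #16, dev #14). dp[18][15] = 11 confirms this is the maximum.

11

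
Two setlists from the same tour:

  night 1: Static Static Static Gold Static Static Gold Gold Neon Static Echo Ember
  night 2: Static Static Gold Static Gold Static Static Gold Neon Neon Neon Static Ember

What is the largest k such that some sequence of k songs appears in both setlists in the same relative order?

10

Match Static [1,1] → Static [2,2] → Static [3,4] → Gold [4,5] → Static [5,6] → Static [6,7] → Gold [7,8] → Neon [9,11] → Static [10,12] → Ember [12,13] — 10 songs in the same relative order in both. Since dp[12][13] = 10, nothing longer is possible.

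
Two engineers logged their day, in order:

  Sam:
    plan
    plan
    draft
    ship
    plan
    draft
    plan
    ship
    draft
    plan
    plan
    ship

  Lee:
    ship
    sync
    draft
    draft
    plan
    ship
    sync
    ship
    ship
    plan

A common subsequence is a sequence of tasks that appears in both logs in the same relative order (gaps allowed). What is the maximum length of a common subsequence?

One common subsequence of length 5: draft [3,3], then draft [6,4], then plan [7,5], then ship [8,9], then plan [11,10], and the DP table's final entry dp[12][10] is also 5, so no common subsequence is longer.

5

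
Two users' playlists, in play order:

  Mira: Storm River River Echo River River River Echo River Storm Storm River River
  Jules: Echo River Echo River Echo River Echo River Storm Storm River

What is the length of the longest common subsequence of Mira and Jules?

9

Match River at Mira[2]=Jules[2], then River at Mira[3]=Jules[4], then Echo at Mira[4]=Jules[5], then River at Mira[7]=Jules[6], then Echo at Mira[8]=Jules[7], then River at Mira[9]=Jules[8], then Storm at Mira[10]=Jules[9], then Storm at Mira[11]=Jules[10], then River at Mira[13]=Jules[11] — 9 songs in the same relative order in both. The LCS DP gives dp[13][11] = 9, so this is optimal.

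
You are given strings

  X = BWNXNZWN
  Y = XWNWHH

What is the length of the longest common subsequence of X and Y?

3

Let dp[i][j] be the LCS length of the first i characters of X and the first j characters of Y. dp[i][j] = dp[i-1][j-1]+1 when the i-th and j-th characters match, else max(dp[i-1][j], dp[i][j-1]).
    ·  X  W  N  W  H  H
 ·  0  0  0  0  0  0  0
 B  0  0  0  0  0  0  0
 W  0  0  1  1  1  1  1
 N  0  0  1  2  2  2  2
 X  0  1  1  2  2  2  2
 N  0  1  1  2  2  2  2
 Z  0  1  1  2  2  2  2
 W  0  1  2  2  3  3  3
 N  0  1  2  3  3  3  3
dp[8][6] = 3. One LCS (by backtracking along matches): WNW.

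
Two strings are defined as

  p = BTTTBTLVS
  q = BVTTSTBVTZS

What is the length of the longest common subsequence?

7

Let dp[i][j] be the LCS length of the first i characters of p and the first j characters of q. dp[i][j] = dp[i-1][j-1]+1 when the i-th and j-th characters match, else max(dp[i-1][j], dp[i][j-1]).
    ·  B  V  T  T  S  T  B  V  T  Z  S
 ·  0  0  0  0  0  0  0  0  0  0  0  0
 B  0  1  1  1  1  1  1  1  1  1  1  1
 T  0  1  1  2  2  2  2  2  2  2  2  2
 T  0  1  1  2  3  3  3  3  3  3  3  3
 T  0  1  1  2  3  3  4  4  4  4  4  4
 B  0  1  1  2  3  3  4  5  5  5  5  5
 T  0  1  1  2  3  3  4  5  5  6  6  6
 L  0  1  1  2  3  3  4  5  5  6  6  6
 V  0  1  2  2  3  3  4  5  6  6  6  6
 S  0  1  2  2  3  4  4  5  6  6  6  7
dp[9][11] = 7. One LCS (by backtracking along matches): BTTTBTS.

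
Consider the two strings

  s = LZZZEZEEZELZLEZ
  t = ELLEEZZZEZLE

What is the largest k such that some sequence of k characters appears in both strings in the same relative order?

8

Taking L (s #1, t #3) → Z (s #4, t #6) → Z (s #6, t #7) → Z (s #9, t #8) → E (s #10, t #9) → Z (s #12, t #10) → L (s #13, t #11) → E (s #14, t #12) gives a common subsequence of length 8. Since dp[15][12] = 8, nothing longer is possible.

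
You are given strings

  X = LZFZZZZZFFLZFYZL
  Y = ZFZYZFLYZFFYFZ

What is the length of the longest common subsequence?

10

One common subsequence of length 10: Z (X #2, Y #1), then F (X #3, Y #2), then Z (X #4, Y #3), then Z (X #8, Y #5), then F (X #10, Y #6), then L (X #11, Y #7), then Z (X #12, Y #9), then F (X #13, Y #11), then Y (X #14, Y #12), then Z (X #15, Y #14). The LCS DP gives dp[16][14] = 10, so this is optimal.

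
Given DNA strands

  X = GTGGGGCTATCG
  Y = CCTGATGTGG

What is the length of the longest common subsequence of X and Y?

One common subsequence of length 5: G [1,4], then T [2,6], then G [3,7], then G [6,9], then G [12,10]. dp[12][10] = 5 confirms this is the maximum.

5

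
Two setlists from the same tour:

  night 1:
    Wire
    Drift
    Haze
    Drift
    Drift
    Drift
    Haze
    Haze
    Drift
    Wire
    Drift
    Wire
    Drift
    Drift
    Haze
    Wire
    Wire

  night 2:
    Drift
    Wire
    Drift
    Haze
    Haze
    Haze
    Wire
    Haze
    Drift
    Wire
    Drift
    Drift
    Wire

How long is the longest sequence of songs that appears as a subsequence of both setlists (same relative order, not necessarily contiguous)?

Match Wire at night 1[1]=night 2[2] → Drift at night 1[2]=night 2[3] → Haze at night 1[3]=night 2[4] → Haze at night 1[7]=night 2[5] → Haze at night 1[8]=night 2[6] → Wire at night 1[10]=night 2[7] → Drift at night 1[11]=night 2[9] → Wire at night 1[12]=night 2[10] → Drift at night 1[13]=night 2[11] → Drift at night 1[14]=night 2[12] → Wire at night 1[17]=night 2[13] — 11 songs in the same relative order in both. Since dp[17][13] = 11, nothing longer is possible.

11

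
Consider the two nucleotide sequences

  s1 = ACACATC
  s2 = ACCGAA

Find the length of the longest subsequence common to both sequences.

4

Taking A (s1 #1, s2 #1), then C (s1 #2, s2 #3), then A (s1 #3, s2 #5), then A (s1 #5, s2 #6) gives a common subsequence of length 4. Since dp[7][6] = 4, nothing longer is possible.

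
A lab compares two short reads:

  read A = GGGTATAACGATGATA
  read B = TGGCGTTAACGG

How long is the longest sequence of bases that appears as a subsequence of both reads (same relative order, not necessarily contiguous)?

10

Taking G at read A[1]=read B[2], G at read A[2]=read B[3], G at read A[3]=read B[5], T at read A[4]=read B[6], T at read A[6]=read B[7], A at read A[7]=read B[8], A at read A[8]=read B[9], C at read A[9]=read B[10], G at read A[10]=read B[11], G at read A[13]=read B[12] gives a common subsequence of length 10. The LCS DP gives dp[16][12] = 10, so this is optimal.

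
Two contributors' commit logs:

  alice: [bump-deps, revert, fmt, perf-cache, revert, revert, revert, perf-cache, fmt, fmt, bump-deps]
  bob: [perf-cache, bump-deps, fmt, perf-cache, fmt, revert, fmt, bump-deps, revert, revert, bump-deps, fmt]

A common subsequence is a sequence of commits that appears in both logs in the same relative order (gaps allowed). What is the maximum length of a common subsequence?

7

Pick bump-deps (alice #1, bob #2) → fmt (alice #3, bob #3) → perf-cache (alice #4, bob #4) → revert (alice #5, bob #6) → revert (alice #6, bob #9) → revert (alice #7, bob #10) → fmt (alice #10, bob #12); all 7 commits appear in both, in order. dp[11][12] = 7 confirms this is the maximum.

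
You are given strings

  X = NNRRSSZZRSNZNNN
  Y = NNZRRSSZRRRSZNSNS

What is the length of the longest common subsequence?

12

Pick N at X[1]=Y[1], then N at X[2]=Y[2], then R at X[3]=Y[4], then R at X[4]=Y[5], then S at X[5]=Y[6], then S at X[6]=Y[7], then Z at X[7]=Y[8], then R at X[9]=Y[11], then S at X[10]=Y[12], then Z at X[12]=Y[13], then N at X[13]=Y[14], then N at X[14]=Y[16]; all 12 characters appear in both, in order, and the DP table's final entry dp[15][17] is also 12, so no common subsequence is longer.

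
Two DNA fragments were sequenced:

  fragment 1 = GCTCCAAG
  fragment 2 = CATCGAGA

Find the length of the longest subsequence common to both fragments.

5

Let dp[i][j] be the LCS length of the first i bases of fragment 1 and the first j bases of fragment 2. dp[i][j] = dp[i-1][j-1]+1 when the i-th and j-th bases match, else max(dp[i-1][j], dp[i][j-1]).
    ·  C  A  T  C  G  A  G  A
 ·  0  0  0  0  0  0  0  0  0
 G  0  0  0  0  0  1  1  1  1
 C  0  1  1  1  1  1  1  1  1
 T  0  1  1  2  2  2  2  2  2
 C  0  1  1  2  3  3  3  3  3
 C  0  1  1  2  3  3  3  3  3
 A  0  1  2  2  3  3  4  4  4
 A  0  1  2  2  3  3  4  4  5
 G  0  1  2  2  3  4  4  5  5
dp[8][8] = 5. One LCS (by backtracking along matches): CTCAA.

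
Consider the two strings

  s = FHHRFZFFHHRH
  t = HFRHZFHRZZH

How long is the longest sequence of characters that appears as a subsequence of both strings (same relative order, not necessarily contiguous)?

Match F (s #1, t #2), H (s #3, t #4), Z (s #6, t #5), F (s #8, t #6), H (s #10, t #7), R (s #11, t #8), H (s #12, t #11) — 7 characters in the same relative order in both. Since dp[12][11] = 7, nothing longer is possible.

7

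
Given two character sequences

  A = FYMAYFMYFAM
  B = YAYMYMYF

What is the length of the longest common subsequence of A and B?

6

Pick Y [2,3], M [3,4], Y [5,5], M [7,6], Y [8,7], F [9,8]; all 6 characters appear in both, in order, and the DP table's final entry dp[11][8] is also 6, so no common subsequence is longer.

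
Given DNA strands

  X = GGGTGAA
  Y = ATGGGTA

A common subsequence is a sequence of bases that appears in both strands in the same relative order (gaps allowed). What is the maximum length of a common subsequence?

5

Let dp[i][j] be the LCS length of the first i bases of X and the first j bases of Y. dp[i][j] = dp[i-1][j-1]+1 when the i-th and j-th bases match, else max(dp[i-1][j], dp[i][j-1]).
    ·  A  T  G  G  G  T  A
 ·  0  0  0  0  0  0  0  0
 G  0  0  0  1  1  1  1  1
 G  0  0  0  1  2  2  2  2
 G  0  0  0  1  2  3  3  3
 T  0  0  1  1  2  3  4  4
 G  0  0  1  2  2  3  4  4
 A  0  1  1  2  2  3  4  5
 A  0  1  1  2  2  3  4  5
dp[7][7] = 5. One LCS (by backtracking along matches): GGGTA.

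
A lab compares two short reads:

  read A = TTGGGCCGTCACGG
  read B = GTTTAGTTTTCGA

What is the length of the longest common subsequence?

6

One common subsequence of length 6: T (read A #1, read B #3) → T (read A #2, read B #4) → G (read A #3, read B #6) → C (read A #7, read B #11) → G (read A #8, read B #12) → A (read A #11, read B #13). Since dp[14][13] = 6, nothing longer is possible.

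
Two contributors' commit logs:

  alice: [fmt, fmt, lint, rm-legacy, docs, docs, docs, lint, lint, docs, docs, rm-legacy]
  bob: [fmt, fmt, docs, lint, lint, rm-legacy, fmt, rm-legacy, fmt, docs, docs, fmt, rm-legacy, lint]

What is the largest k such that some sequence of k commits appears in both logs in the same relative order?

8

Match fmt (alice #1, bob #1), fmt (alice #2, bob #2), docs (alice #7, bob #3), lint (alice #8, bob #4), lint (alice #9, bob #5), docs (alice #10, bob #10), docs (alice #11, bob #11), rm-legacy (alice #12, bob #13) — 8 commits in the same relative order in both. The LCS DP gives dp[12][14] = 8, so this is optimal.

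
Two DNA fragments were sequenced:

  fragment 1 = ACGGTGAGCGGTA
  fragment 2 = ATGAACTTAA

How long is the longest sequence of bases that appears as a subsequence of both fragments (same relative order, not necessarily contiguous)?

Let dp[i][j] be the LCS length of the first i bases of fragment 1 and the first j bases of fragment 2. dp[i][j] = dp[i-1][j-1]+1 when the i-th and j-th bases match, else max(dp[i-1][j], dp[i][j-1]).
    ·  A  T  G  A  A  C  T  T  A  A
 ·  0  0  0  0  0  0  0  0  0  0  0
 A  0  1  1  1  1  1  1  1  1  1  1
 C  0  1  1  1  1  1  2  2  2  2  2
 G  0  1  1  2  2  2  2  2  2  2  2
 G  0  1  1  2  2  2  2  2  2  2  2
 T  0  1  2  2  2  2  2  3  3  3  3
 G  0  1  2  3  3  3  3  3  3  3  3
 A  0  1  2  3  4  4  4  4  4  4  4
 G  0  1  2  3  4  4  4  4  4  4  4
 C  0  1  2  3  4  4  5  5  5  5  5
 G  0  1  2  3  4  4  5  5  5  5  5
 G  0  1  2  3  4  4  5  5  5  5  5
 T  0  1  2  3  4  4  5  6  6  6  6
 A  0  1  2  3  4  5  5  6  6  7  7
dp[13][10] = 7. One LCS (by backtracking along matches): ATGACTA.

7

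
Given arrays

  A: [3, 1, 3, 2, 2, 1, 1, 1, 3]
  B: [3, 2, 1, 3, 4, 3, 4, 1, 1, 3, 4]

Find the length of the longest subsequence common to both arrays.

One common subsequence of length 6: 3 at A[1]=B[1] → 1 at A[2]=B[3] → 3 at A[3]=B[6] → 1 at A[7]=B[8] → 1 at A[8]=B[9] → 3 at A[9]=B[10], and the DP table's final entry dp[9][11] is also 6, so no common subsequence is longer.

6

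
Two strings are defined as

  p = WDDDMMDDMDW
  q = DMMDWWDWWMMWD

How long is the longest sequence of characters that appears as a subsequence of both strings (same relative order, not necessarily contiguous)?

7

Let dp[i][j] be the LCS length of the first i characters of p and the first j characters of q. dp[i][j] = dp[i-1][j-1]+1 when the i-th and j-th characters match, else max(dp[i-1][j], dp[i][j-1]).
    ·  D  M  M  D  W  W  D  W  W  M  M  W  D
 ·  0  0  0  0  0  0  0  0  0  0  0  0  0  0
 W  0  0  0  0  0  1  1  1  1  1  1  1  1  1
 D  0  1  1  1  1  1  1  2  2  2  2  2  2  2
 D  0  1  1  1  2  2  2  2  2  2  2  2  2  3
 D  0  1  1  1  2  2  2  3  3  3  3  3  3  3
 M  0  1  2  2  2  2  2  3  3  3  4  4  4  4
 M  0  1  2  3  3  3  3  3  3  3  4  5  5  5
 D  0  1  2  3  4  4  4  4  4  4  4  5  5  6
 D  0  1  2  3  4  4  4  5  5  5  5  5  5  6
 M  0  1  2  3  4  4  4  5  5  5  6  6  6  6
 D  0  1  2  3  4  4  4  5  5  5  6  6  6  7
 W  0  1  2  3  4  5  5  5  6  6  6  6  7  7
dp[11][13] = 7. One LCS (by backtracking along matches): DMMDDMD.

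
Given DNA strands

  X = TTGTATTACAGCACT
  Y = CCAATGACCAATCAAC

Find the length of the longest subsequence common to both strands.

8

Taking T (X #2, Y #5); then G (X #3, Y #6); then A (X #5, Y #11); then T (X #7, Y #12); then C (X #9, Y #13); then A (X #10, Y #14); then A (X #13, Y #15); then C (X #14, Y #16) gives a common subsequence of length 8. Since dp[15][16] = 8, nothing longer is possible.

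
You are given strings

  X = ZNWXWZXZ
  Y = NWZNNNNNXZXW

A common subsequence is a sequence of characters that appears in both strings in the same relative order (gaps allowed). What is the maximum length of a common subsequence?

Let dp[i][j] be the LCS length of the first i characters of X and the first j characters of Y. dp[i][j] = dp[i-1][j-1]+1 when the i-th and j-th characters match, else max(dp[i-1][j], dp[i][j-1]).
    ·  N  W  Z  N  N  N  N  N  X  Z  X  W
 ·  0  0  0  0  0  0  0  0  0  0  0  0  0
 Z  0  0  0  1  1  1  1  1  1  1  1  1  1
 N  0  1  1  1  2  2  2  2  2  2  2  2  2
 W  0  1  2  2  2  2  2  2  2  2  2  2  3
 X  0  1  2  2  2  2  2  2  2  3  3  3  3
 W  0  1  2  2  2  2  2  2  2  3  3  3  4
 Z  0  1  2  3  3  3  3  3  3  3  4  4  4
 X  0  1  2  3  3  3  3  3  3  4  4  5  5
 Z  0  1  2  3  3  3  3  3  3  4  5  5  5
dp[8][12] = 5. One LCS (by backtracking along matches): ZNXZX.

5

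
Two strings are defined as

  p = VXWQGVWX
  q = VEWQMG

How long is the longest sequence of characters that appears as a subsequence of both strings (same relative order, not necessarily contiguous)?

4

One common subsequence of length 4: V (p #1, q #1), then W (p #3, q #3), then Q (p #4, q #4), then G (p #5, q #6), and the DP table's final entry dp[8][6] is also 4, so no common subsequence is longer.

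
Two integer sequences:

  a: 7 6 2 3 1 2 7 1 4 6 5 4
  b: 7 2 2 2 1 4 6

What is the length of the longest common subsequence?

Match 7 [1,1] → 2 [3,3] → 2 [6,4] → 1 [8,5] → 4 [9,6] → 6 [10,7] — 6 values in the same relative order in both. The LCS DP gives dp[12][7] = 6, so this is optimal.

6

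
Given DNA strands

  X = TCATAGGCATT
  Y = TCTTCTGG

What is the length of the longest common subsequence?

Let dp[i][j] be the LCS length of the first i bases of X and the first j bases of Y. dp[i][j] = dp[i-1][j-1]+1 when the i-th and j-th bases match, else max(dp[i-1][j], dp[i][j-1]).
    ·  T  C  T  T  C  T  G  G
 ·  0  0  0  0  0  0  0  0  0
 T  0  1  1  1  1  1  1  1  1
 C  0  1  2  2  2  2  2  2  2
 A  0  1  2  2  2  2  2  2  2
 T  0  1  2  3  3  3  3  3  3
 A  0  1  2  3  3  3  3  3  3
 G  0  1  2  3  3  3  3  4  4
 G  0  1  2  3  3  3  3  4  5
 C  0  1  2  3  3  4  4  4  5
 A  0  1  2  3  3  4  4  4  5
 T  0  1  2  3  4  4  5  5  5
 T  0  1  2  3  4  4  5  5  5
dp[11][8] = 5. One LCS (by backtracking along matches): TCTGG.

5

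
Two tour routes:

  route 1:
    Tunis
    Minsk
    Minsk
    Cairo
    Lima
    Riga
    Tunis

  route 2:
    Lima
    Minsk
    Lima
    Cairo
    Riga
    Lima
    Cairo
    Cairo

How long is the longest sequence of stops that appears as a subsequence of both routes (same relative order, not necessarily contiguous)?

3

Pick Minsk [2,2] → Cairo [4,4] → Lima [5,6]; all 3 stops appear in both, in order. The LCS DP gives dp[7][8] = 3, so this is optimal.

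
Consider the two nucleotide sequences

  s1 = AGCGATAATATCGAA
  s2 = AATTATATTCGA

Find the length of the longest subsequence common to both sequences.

10

Match A (s1 #1, s2 #1), A (s1 #5, s2 #2), T (s1 #6, s2 #4), A (s1 #7, s2 #5), A (s1 #8, s2 #7), T (s1 #9, s2 #8), T (s1 #11, s2 #9), C (s1 #12, s2 #10), G (s1 #13, s2 #11), A (s1 #15, s2 #12) — 10 bases in the same relative order in both, and the DP table's final entry dp[15][12] is also 10, so no common subsequence is longer.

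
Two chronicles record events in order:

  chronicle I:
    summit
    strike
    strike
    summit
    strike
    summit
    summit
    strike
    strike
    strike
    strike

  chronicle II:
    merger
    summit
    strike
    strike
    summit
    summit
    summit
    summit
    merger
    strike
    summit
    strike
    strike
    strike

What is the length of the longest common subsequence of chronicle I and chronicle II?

10

Taking summit [1,2], then strike [2,3], then strike [3,4], then summit [4,6], then summit [6,7], then summit [7,8], then strike [8,10], then strike [9,12], then strike [10,13], then strike [11,14] gives a common subsequence of length 10. Since dp[11][14] = 10, nothing longer is possible.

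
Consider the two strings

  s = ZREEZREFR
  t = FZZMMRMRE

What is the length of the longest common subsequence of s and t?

One common subsequence of length 4: Z (s #1, t #3) → R (s #2, t #6) → R (s #6, t #8) → E (s #7, t #9). dp[9][9] = 4 confirms this is the maximum.

4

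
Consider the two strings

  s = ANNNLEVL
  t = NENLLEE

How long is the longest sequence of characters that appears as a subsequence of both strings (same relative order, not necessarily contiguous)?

One common subsequence of length 4: N at s[2]=t[1], N at s[3]=t[3], L at s[5]=t[5], E at s[6]=t[7], and the DP table's final entry dp[8][7] is also 4, so no common subsequence is longer.

4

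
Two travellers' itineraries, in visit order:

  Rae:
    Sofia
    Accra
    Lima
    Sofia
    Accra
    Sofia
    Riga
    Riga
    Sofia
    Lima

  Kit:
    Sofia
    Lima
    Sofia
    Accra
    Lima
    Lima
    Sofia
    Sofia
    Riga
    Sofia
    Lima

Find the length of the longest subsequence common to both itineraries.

Match Sofia at Rae[1]=Kit[3] → Accra at Rae[2]=Kit[4] → Lima at Rae[3]=Kit[6] → Sofia at Rae[4]=Kit[7] → Sofia at Rae[6]=Kit[8] → Riga at Rae[8]=Kit[9] → Sofia at Rae[9]=Kit[10] → Lima at Rae[10]=Kit[11] — 8 stops in the same relative order in both. dp[10][11] = 8 confirms this is the maximum.

8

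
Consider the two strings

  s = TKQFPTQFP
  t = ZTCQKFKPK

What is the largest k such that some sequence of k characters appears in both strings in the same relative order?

Let dp[i][j] be the LCS length of the first i characters of s and the first j characters of t. dp[i][j] = dp[i-1][j-1]+1 when the i-th and j-th characters match, else max(dp[i-1][j], dp[i][j-1]).
    ·  Z  T  C  Q  K  F  K  P  K
 ·  0  0  0  0  0  0  0  0  0  0
 T  0  0  1  1  1  1  1  1  1  1
 K  0  0  1  1  1  2  2  2  2  2
 Q  0  0  1  1  2  2  2  2  2  2
 F  0  0  1  1  2  2  3  3  3  3
 P  0  0  1  1  2  2  3  3  4  4
 T  0  0  1  1  2  2  3  3  4  4
 Q  0  0  1  1  2  2  3  3  4  4
 F  0  0  1  1  2  2  3  3  4  4
 P  0  0  1  1  2  2  3  3  4  4
dp[9][9] = 4. One LCS (by backtracking along matches): TKFP.

4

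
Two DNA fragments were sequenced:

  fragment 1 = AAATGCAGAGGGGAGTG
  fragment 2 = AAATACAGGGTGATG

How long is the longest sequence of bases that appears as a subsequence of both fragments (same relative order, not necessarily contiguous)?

13

Taking A (fragment 1 #1, fragment 2 #1); then A (fragment 1 #2, fragment 2 #2); then A (fragment 1 #3, fragment 2 #3); then T (fragment 1 #4, fragment 2 #4); then C (fragment 1 #6, fragment 2 #6); then A (fragment 1 #7, fragment 2 #7); then G (fragment 1 #8, fragment 2 #8); then G (fragment 1 #10, fragment 2 #9); then G (fragment 1 #11, fragment 2 #10); then G (fragment 1 #13, fragment 2 #12); then A (fragment 1 #14, fragment 2 #13); then T (fragment 1 #16, fragment 2 #14); then G (fragment 1 #17, fragment 2 #15) gives a common subsequence of length 13. dp[17][15] = 13 confirms this is the maximum.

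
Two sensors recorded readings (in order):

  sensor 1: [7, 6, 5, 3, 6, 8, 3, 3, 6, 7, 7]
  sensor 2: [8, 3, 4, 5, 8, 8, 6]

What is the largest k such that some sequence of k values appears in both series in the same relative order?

Match 5 (sensor 1 #3, sensor 2 #4), 8 (sensor 1 #6, sensor 2 #6), 6 (sensor 1 #9, sensor 2 #7) — 3 values in the same relative order in both. Since dp[11][7] = 3, nothing longer is possible.

3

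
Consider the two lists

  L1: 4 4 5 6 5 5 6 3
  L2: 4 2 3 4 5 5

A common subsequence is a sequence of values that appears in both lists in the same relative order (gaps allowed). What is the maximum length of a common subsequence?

4

Pick 4 at L1[1]=L2[1], 4 at L1[2]=L2[4], 5 at L1[5]=L2[5], 5 at L1[6]=L2[6]; all 4 values appear in both, in order. The LCS DP gives dp[8][6] = 4, so this is optimal.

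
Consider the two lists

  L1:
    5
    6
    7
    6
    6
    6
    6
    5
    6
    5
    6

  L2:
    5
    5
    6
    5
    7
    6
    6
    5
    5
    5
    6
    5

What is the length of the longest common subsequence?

8

Pick 5 [1,2] → 6 [2,3] → 7 [3,5] → 6 [4,6] → 6 [5,7] → 5 [8,10] → 6 [9,11] → 5 [10,12]; all 8 values appear in both, in order. Since dp[11][12] = 8, nothing longer is possible.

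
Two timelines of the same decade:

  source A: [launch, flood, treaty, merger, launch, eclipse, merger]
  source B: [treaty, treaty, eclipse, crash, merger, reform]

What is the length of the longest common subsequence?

Pick treaty [3,2]; then eclipse [6,3]; then merger [7,5]; all 3 events appear in both, in order, and the DP table's final entry dp[7][6] is also 3, so no common subsequence is longer.

3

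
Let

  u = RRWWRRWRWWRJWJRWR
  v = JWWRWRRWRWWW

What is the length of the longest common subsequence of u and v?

One common subsequence of length 9: R [2,4]; then W [4,5]; then R [5,6]; then R [6,7]; then W [7,8]; then R [8,9]; then W [10,10]; then W [13,11]; then W [16,12]. dp[17][12] = 9 confirms this is the maximum.

9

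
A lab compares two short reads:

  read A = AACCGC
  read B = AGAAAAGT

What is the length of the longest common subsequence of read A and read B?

3

Let dp[i][j] be the LCS length of the first i bases of read A and the first j bases of read B. dp[i][j] = dp[i-1][j-1]+1 when the i-th and j-th bases match, else max(dp[i-1][j], dp[i][j-1]).
    ·  A  G  A  A  A  A  G  T
 ·  0  0  0  0  0  0  0  0  0
 A  0  1  1  1  1  1  1  1  1
 A  0  1  1  2  2  2  2  2  2
 C  0  1  1  2  2  2  2  2  2
 C  0  1  1  2  2  2  2  2  2
 G  0  1  2  2  2  2  2  3  3
 C  0  1  2  2  2  2  2  3  3
dp[6][8] = 3. One LCS (by backtracking along matches): AAG.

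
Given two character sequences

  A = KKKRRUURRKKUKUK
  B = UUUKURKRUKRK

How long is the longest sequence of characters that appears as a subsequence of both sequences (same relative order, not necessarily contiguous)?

7

Pick K at A[3]=B[4]; then U at A[7]=B[5]; then R at A[8]=B[6]; then R at A[9]=B[8]; then U at A[12]=B[9]; then K at A[13]=B[10]; then K at A[15]=B[12]; all 7 characters appear in both, in order, and the DP table's final entry dp[15][12] is also 7, so no common subsequence is longer.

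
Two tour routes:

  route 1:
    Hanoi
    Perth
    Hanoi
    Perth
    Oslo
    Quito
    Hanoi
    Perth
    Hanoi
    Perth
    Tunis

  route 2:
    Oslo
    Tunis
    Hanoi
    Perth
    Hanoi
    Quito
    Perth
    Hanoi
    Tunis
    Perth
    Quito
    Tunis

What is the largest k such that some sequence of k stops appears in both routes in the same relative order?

One common subsequence of length 8: Hanoi [1,3] → Perth [2,4] → Hanoi [3,5] → Quito [6,6] → Perth [8,7] → Hanoi [9,8] → Perth [10,10] → Tunis [11,12]. dp[11][12] = 8 confirms this is the maximum.

8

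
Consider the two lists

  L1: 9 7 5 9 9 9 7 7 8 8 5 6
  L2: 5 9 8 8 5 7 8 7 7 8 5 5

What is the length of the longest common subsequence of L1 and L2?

Taking 9 (L1 #1, L2 #2) → 7 (L1 #2, L2 #6) → 7 (L1 #7, L2 #8) → 7 (L1 #8, L2 #9) → 8 (L1 #9, L2 #10) → 5 (L1 #11, L2 #12) gives a common subsequence of length 6. The LCS DP gives dp[12][12] = 6, so this is optimal.

6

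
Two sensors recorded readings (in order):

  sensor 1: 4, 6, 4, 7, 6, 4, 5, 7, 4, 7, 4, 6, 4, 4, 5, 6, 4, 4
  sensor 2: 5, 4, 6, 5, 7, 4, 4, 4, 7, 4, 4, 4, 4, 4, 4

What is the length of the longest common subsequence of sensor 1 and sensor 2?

Taking 4 [1,2], 6 [2,3], 4 [3,7], 4 [6,8], 7 [8,9], 4 [9,10], 4 [11,11], 4 [13,12], 4 [14,13], 4 [17,14], 4 [18,15] gives a common subsequence of length 11, and the DP table's final entry dp[18][15] is also 11, so no common subsequence is longer.

11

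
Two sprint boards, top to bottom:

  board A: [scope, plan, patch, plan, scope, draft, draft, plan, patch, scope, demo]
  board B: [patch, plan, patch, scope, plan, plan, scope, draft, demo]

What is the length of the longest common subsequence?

6

One common subsequence of length 6: scope (board A #1, board B #4); then plan (board A #2, board B #5); then plan (board A #4, board B #6); then scope (board A #5, board B #7); then draft (board A #7, board B #8); then demo (board A #11, board B #9). The LCS DP gives dp[11][9] = 6, so this is optimal.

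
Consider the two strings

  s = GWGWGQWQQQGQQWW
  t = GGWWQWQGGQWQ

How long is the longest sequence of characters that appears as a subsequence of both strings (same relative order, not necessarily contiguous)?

9

Pick G (s #1, t #2); then W (s #2, t #3); then W (s #4, t #4); then Q (s #6, t #5); then W (s #7, t #6); then Q (s #8, t #7); then G (s #11, t #9); then Q (s #12, t #10); then Q (s #13, t #12); all 9 characters appear in both, in order. dp[15][12] = 9 confirms this is the maximum.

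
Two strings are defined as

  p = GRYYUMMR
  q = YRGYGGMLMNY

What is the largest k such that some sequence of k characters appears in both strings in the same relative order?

4

Let dp[i][j] be the LCS length of the first i characters of p and the first j characters of q. dp[i][j] = dp[i-1][j-1]+1 when the i-th and j-th characters match, else max(dp[i-1][j], dp[i][j-1]).
    ·  Y  R  G  Y  G  G  M  L  M  N  Y
 ·  0  0  0  0  0  0  0  0  0  0  0  0
 G  0  0  0  1  1  1  1  1  1  1  1  1
 R  0  0  1  1  1  1  1  1  1  1  1  1
 Y  0  1  1  1  2  2  2  2  2  2  2  2
 Y  0  1  1  1  2  2  2  2  2  2  2  3
 U  0  1  1  1  2  2  2  2  2  2  2  3
 M  0  1  1  1  2  2  2  3  3  3  3  3
 M  0  1  1  1  2  2  2  3  3  4  4  4
 R  0  1  2  2  2  2  2  3  3  4  4  4
dp[8][11] = 4. One LCS (by backtracking along matches): GYMM.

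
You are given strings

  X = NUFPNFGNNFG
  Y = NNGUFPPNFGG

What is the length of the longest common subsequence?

8

Match N at X[1]=Y[2] → U at X[2]=Y[4] → F at X[3]=Y[5] → P at X[4]=Y[7] → N at X[5]=Y[8] → F at X[6]=Y[9] → G at X[7]=Y[10] → G at X[11]=Y[11] — 8 characters in the same relative order in both. Since dp[11][11] = 8, nothing longer is possible.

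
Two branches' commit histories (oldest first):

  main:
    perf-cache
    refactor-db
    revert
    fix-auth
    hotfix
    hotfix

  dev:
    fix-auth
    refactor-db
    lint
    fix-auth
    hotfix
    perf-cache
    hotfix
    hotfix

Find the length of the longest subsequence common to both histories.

4

Pick refactor-db at main[2]=dev[2], then fix-auth at main[4]=dev[4], then hotfix at main[5]=dev[7], then hotfix at main[6]=dev[8]; all 4 commits appear in both, in order. dp[6][8] = 4 confirms this is the maximum.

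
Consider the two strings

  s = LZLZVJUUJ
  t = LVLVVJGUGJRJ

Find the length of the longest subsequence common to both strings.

6

Pick L at s[1]=t[1], L at s[3]=t[3], V at s[5]=t[5], J at s[6]=t[6], U at s[7]=t[8], J at s[9]=t[12]; all 6 characters appear in both, in order. Since dp[9][12] = 6, nothing longer is possible.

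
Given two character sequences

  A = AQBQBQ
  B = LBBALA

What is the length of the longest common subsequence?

2

Taking B (A #3, B #2) → B (A #5, B #3) gives a common subsequence of length 2. Since dp[6][6] = 2, nothing longer is possible.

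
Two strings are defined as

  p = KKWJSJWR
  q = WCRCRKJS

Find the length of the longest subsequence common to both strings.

3

One common subsequence of length 3: K [2,6], then J [4,7], then S [5,8]. Since dp[8][8] = 3, nothing longer is possible.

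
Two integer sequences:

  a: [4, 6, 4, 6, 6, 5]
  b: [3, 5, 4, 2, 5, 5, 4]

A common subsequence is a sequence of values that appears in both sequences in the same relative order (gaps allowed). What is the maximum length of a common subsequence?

2

Taking 4 [1,3], then 4 [3,7] gives a common subsequence of length 2, and the DP table's final entry dp[6][7] is also 2, so no common subsequence is longer.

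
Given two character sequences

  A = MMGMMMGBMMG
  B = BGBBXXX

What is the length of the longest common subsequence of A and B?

2

Pick G [3,2], B [8,4]; all 2 characters appear in both, in order. Since dp[11][7] = 2, nothing longer is possible.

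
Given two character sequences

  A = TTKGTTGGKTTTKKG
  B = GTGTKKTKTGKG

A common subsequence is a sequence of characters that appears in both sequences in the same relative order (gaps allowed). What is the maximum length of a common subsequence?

8

One common subsequence of length 8: T [1,2]; then T [2,4]; then K [3,6]; then T [5,7]; then T [6,9]; then G [8,10]; then K [14,11]; then G [15,12]. The LCS DP gives dp[15][12] = 8, so this is optimal.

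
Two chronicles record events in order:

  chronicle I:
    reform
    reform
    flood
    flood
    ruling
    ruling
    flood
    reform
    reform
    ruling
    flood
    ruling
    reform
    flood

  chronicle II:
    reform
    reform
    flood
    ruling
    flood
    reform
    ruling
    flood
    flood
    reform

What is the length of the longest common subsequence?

9

Match reform [1,1] → reform [2,2] → flood [4,3] → ruling [6,4] → flood [7,5] → reform [9,6] → ruling [10,7] → flood [11,9] → reform [13,10] — 9 events in the same relative order in both. The LCS DP gives dp[14][10] = 9, so this is optimal.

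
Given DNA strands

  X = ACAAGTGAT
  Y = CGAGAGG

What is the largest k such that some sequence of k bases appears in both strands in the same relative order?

Let dp[i][j] be the LCS length of the first i bases of X and the first j bases of Y. dp[i][j] = dp[i-1][j-1]+1 when the i-th and j-th bases match, else max(dp[i-1][j], dp[i][j-1]).
    ·  C  G  A  G  A  G  G
 ·  0  0  0  0  0  0  0  0
 A  0  0  0  1  1  1  1  1
 C  0  1  1  1  1  1  1  1
 A  0  1  1  2  2  2  2  2
 A  0  1  1  2  2  3  3  3
 G  0  1  2  2  3  3  4  4
 T  0  1  2  2  3  3  4  4
 G  0  1  2  2  3  3  4  5
 A  0  1  2  3  3  4  4  5
 T  0  1  2  3  3  4  4  5
dp[9][7] = 5. One LCS (by backtracking along matches): CAAGG.

5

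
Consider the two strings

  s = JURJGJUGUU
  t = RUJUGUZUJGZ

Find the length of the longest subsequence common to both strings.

Let dp[i][j] be the LCS length of the first i characters of s and the first j characters of t. dp[i][j] = dp[i-1][j-1]+1 when the i-th and j-th characters match, else max(dp[i-1][j], dp[i][j-1]).
    ·  R  U  J  U  G  U  Z  U  J  G  Z
 ·  0  0  0  0  0  0  0  0  0  0  0  0
 J  0  0  0  1  1  1  1  1  1  1  1  1
 U  0  0  1  1  2  2  2  2  2  2  2  2
 R  0  1  1  1  2  2  2  2  2  2  2  2
 J  0  1  1  2  2  2  2  2  2  3  3  3
 G  0  1  1  2  2  3  3  3  3  3  4  4
 J  0  1  1  2  2  3  3  3  3  4  4  4
 U  0  1  2  2  3  3  4  4  4  4  4  4
 G  0  1  2  2  3  4  4  4  4  4  5  5
 U  0  1  2  2  3  4  5  5  5  5  5  5
 U  0  1  2  2  3  4  5  5  6  6  6  6
dp[10][11] = 6. One LCS (by backtracking along matches): UJUGUU.

6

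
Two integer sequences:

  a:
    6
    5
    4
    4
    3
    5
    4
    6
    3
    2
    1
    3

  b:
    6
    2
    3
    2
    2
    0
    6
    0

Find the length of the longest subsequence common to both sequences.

One common subsequence of length 3: 6 at a[1]=b[1], 3 at a[5]=b[3], 6 at a[8]=b[7]. Since dp[12][8] = 3, nothing longer is possible.

3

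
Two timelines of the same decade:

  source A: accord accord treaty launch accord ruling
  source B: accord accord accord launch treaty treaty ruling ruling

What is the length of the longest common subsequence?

One common subsequence of length 4: accord [1,2] → accord [2,3] → treaty [3,6] → ruling [6,8]. The LCS DP gives dp[6][8] = 4, so this is optimal.

4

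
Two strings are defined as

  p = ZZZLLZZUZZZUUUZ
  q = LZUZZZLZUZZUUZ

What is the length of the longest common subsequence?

11

Taking Z at p[1]=q[4]; then Z at p[2]=q[5]; then Z at p[3]=q[6]; then L at p[5]=q[7]; then Z at p[7]=q[8]; then U at p[8]=q[9]; then Z at p[10]=q[10]; then Z at p[11]=q[11]; then U at p[13]=q[12]; then U at p[14]=q[13]; then Z at p[15]=q[14] gives a common subsequence of length 11. dp[15][14] = 11 confirms this is the maximum.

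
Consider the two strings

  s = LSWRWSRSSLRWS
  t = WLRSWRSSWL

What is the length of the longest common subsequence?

One common subsequence of length 7: L (s #1, t #2), then S (s #2, t #4), then W (s #3, t #5), then R (s #4, t #6), then S (s #6, t #7), then S (s #8, t #8), then L (s #10, t #10). Since dp[13][10] = 7, nothing longer is possible.

7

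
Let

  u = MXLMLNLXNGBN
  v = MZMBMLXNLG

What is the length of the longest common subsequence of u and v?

6

Match M [1,3], then M [4,5], then L [5,6], then N [6,8], then L [7,9], then G [10,10] — 6 characters in the same relative order in both, and the DP table's final entry dp[12][10] is also 6, so no common subsequence is longer.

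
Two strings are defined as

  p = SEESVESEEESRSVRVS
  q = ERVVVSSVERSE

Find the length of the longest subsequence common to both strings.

Taking E [2,1]; then V [5,5]; then S [11,6]; then S [13,7]; then V [14,8]; then R [15,10]; then S [17,11] gives a common subsequence of length 7. The LCS DP gives dp[17][12] = 7, so this is optimal.

7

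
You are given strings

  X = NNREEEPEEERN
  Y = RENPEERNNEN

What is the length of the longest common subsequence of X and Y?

7

Let dp[i][j] be the LCS length of the first i characters of X and the first j characters of Y. dp[i][j] = dp[i-1][j-1]+1 when the i-th and j-th characters match, else max(dp[i-1][j], dp[i][j-1]).
    ·  R  E  N  P  E  E  R  N  N  E  N
 ·  0  0  0  0  0  0  0  0  0  0  0  0
 N  0  0  0  1  1  1  1  1  1  1  1  1
 N  0  0  0  1  1  1  1  1  2  2  2  2
 R  0  1  1  1  1  1  1  2  2  2  2  2
 E  0  1  2  2  2  2  2  2  2  2  3  3
 E  0  1  2  2  2  3  3  3  3  3  3  3
 E  0  1  2  2  2  3  4  4  4  4  4  4
 P  0  1  2  2  3  3  4  4  4  4  4  4
 E  0  1  2  2  3  4  4  4  4  4  5  5
 E  0  1  2  2  3  4  5  5  5  5  5  5
 E  0  1  2  2  3  4  5  5  5  5  6  6
 R  0  1  2  2  3  4  5  6  6  6  6  6
 N  0  1  2  3  3  4  5  6  7  7  7  7
dp[12][11] = 7. One LCS (by backtracking along matches): REPEEEN.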